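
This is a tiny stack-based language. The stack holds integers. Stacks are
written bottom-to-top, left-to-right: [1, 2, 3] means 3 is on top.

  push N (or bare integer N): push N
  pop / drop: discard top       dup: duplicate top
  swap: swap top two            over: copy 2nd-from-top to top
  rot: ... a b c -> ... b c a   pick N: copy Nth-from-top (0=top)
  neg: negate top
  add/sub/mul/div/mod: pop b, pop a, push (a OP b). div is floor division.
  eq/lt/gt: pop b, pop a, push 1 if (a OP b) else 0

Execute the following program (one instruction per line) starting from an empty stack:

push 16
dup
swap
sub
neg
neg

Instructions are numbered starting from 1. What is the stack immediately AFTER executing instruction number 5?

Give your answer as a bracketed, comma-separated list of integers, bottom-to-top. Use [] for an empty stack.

Step 1 ('push 16'): [16]
Step 2 ('dup'): [16, 16]
Step 3 ('swap'): [16, 16]
Step 4 ('sub'): [0]
Step 5 ('neg'): [0]

Answer: [0]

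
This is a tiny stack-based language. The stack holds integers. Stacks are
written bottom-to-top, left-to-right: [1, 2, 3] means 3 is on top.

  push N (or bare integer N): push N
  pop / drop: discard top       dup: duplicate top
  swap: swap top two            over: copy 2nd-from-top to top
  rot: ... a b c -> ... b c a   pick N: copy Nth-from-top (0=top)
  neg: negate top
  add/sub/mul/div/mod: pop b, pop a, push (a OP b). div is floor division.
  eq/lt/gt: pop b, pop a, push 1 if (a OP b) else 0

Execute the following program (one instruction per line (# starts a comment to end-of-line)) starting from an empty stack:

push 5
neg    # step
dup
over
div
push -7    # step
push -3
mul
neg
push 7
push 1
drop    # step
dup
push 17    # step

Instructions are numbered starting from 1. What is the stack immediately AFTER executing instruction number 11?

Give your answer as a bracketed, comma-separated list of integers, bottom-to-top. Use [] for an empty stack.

Step 1 ('push 5'): [5]
Step 2 ('neg'): [-5]
Step 3 ('dup'): [-5, -5]
Step 4 ('over'): [-5, -5, -5]
Step 5 ('div'): [-5, 1]
Step 6 ('push -7'): [-5, 1, -7]
Step 7 ('push -3'): [-5, 1, -7, -3]
Step 8 ('mul'): [-5, 1, 21]
Step 9 ('neg'): [-5, 1, -21]
Step 10 ('push 7'): [-5, 1, -21, 7]
Step 11 ('push 1'): [-5, 1, -21, 7, 1]

Answer: [-5, 1, -21, 7, 1]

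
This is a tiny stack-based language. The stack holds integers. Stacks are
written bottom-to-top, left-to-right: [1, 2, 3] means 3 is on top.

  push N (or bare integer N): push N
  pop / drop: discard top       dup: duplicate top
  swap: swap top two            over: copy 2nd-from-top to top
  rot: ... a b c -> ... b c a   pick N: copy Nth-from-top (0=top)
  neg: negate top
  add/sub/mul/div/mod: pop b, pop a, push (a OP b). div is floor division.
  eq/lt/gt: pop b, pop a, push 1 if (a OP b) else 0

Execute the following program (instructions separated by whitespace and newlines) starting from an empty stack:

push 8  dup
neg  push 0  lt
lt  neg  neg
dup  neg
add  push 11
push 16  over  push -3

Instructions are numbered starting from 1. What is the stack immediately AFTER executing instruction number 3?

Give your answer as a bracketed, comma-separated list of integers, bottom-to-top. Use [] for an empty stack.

Step 1 ('push 8'): [8]
Step 2 ('dup'): [8, 8]
Step 3 ('neg'): [8, -8]

Answer: [8, -8]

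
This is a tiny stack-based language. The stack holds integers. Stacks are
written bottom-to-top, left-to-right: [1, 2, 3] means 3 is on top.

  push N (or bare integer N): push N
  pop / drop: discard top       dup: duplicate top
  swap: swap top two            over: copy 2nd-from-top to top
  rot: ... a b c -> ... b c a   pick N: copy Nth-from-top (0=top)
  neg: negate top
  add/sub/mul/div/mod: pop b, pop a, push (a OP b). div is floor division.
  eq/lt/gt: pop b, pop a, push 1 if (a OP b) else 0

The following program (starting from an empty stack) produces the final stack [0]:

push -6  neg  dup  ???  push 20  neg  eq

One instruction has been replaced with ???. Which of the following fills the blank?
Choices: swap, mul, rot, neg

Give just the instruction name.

Answer: mul

Derivation:
Stack before ???: [6, 6]
Stack after ???:  [36]
Checking each choice:
  swap: produces [6, 0]
  mul: MATCH
  rot: stack underflow (need 3, have 2)
  neg: produces [6, 0]


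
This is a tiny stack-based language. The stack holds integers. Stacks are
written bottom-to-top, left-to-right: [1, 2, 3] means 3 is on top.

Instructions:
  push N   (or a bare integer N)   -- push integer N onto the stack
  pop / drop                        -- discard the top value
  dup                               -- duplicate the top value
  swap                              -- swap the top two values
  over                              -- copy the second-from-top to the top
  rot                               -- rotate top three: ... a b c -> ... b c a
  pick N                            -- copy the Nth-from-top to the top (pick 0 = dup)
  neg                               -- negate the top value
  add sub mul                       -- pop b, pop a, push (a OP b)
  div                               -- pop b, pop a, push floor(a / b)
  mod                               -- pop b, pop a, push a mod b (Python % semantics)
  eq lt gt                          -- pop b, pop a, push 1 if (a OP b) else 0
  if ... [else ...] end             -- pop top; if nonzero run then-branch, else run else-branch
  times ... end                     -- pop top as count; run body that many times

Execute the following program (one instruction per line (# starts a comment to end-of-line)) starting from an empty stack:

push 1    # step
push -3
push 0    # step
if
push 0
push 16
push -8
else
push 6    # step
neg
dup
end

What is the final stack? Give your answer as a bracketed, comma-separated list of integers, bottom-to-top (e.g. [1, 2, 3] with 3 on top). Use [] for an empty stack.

After 'push 1': [1]
After 'push -3': [1, -3]
After 'push 0': [1, -3, 0]
After 'if': [1, -3]
After 'push 6': [1, -3, 6]
After 'neg': [1, -3, -6]
After 'dup': [1, -3, -6, -6]

Answer: [1, -3, -6, -6]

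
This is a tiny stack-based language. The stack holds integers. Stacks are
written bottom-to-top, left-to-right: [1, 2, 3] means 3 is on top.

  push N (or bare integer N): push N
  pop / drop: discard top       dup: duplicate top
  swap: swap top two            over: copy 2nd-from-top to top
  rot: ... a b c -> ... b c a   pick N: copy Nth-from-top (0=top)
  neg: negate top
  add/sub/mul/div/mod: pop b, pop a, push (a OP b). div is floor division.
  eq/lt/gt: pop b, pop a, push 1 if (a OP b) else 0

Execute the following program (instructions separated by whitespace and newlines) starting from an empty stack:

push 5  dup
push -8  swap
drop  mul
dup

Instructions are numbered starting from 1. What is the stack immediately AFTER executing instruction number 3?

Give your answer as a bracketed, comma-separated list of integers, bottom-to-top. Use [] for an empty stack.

Step 1 ('push 5'): [5]
Step 2 ('dup'): [5, 5]
Step 3 ('push -8'): [5, 5, -8]

Answer: [5, 5, -8]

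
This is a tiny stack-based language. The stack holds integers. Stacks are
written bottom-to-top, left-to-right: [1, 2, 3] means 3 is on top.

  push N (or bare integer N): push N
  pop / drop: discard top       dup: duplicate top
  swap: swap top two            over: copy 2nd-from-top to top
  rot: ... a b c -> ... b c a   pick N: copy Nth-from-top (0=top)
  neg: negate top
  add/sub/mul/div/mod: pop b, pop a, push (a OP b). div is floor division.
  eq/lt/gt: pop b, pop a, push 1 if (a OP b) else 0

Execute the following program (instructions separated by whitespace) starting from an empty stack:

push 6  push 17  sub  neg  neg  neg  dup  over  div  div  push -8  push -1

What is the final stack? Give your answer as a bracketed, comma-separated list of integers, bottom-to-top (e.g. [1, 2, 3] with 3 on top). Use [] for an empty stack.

Answer: [11, -8, -1]

Derivation:
After 'push 6': [6]
After 'push 17': [6, 17]
After 'sub': [-11]
After 'neg': [11]
After 'neg': [-11]
After 'neg': [11]
After 'dup': [11, 11]
After 'over': [11, 11, 11]
After 'div': [11, 1]
After 'div': [11]
After 'push -8': [11, -8]
After 'push -1': [11, -8, -1]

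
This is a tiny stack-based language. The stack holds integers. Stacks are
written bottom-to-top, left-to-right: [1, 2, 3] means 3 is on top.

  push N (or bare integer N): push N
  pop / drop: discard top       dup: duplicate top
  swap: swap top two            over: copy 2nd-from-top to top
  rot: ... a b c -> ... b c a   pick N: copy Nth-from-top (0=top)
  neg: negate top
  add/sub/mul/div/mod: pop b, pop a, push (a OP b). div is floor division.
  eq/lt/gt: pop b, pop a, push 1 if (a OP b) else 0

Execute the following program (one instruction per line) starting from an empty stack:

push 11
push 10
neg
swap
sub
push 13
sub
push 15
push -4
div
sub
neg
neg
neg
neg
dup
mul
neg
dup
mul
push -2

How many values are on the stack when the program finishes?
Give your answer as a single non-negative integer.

Answer: 2

Derivation:
After 'push 11': stack = [11] (depth 1)
After 'push 10': stack = [11, 10] (depth 2)
After 'neg': stack = [11, -10] (depth 2)
After 'swap': stack = [-10, 11] (depth 2)
After 'sub': stack = [-21] (depth 1)
After 'push 13': stack = [-21, 13] (depth 2)
After 'sub': stack = [-34] (depth 1)
After 'push 15': stack = [-34, 15] (depth 2)
After 'push -4': stack = [-34, 15, -4] (depth 3)
After 'div': stack = [-34, -4] (depth 2)
  ...
After 'neg': stack = [30] (depth 1)
After 'neg': stack = [-30] (depth 1)
After 'neg': stack = [30] (depth 1)
After 'neg': stack = [-30] (depth 1)
After 'dup': stack = [-30, -30] (depth 2)
After 'mul': stack = [900] (depth 1)
After 'neg': stack = [-900] (depth 1)
After 'dup': stack = [-900, -900] (depth 2)
After 'mul': stack = [810000] (depth 1)
After 'push -2': stack = [810000, -2] (depth 2)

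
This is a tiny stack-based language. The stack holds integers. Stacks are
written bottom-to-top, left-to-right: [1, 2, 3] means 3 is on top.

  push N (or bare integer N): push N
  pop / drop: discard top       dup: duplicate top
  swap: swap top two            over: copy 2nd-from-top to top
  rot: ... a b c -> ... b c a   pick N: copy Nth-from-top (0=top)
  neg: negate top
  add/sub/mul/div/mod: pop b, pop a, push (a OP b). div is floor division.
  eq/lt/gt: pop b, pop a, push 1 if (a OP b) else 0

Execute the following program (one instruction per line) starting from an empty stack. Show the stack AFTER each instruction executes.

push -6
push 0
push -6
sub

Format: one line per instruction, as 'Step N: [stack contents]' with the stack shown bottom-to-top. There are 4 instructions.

Step 1: [-6]
Step 2: [-6, 0]
Step 3: [-6, 0, -6]
Step 4: [-6, 6]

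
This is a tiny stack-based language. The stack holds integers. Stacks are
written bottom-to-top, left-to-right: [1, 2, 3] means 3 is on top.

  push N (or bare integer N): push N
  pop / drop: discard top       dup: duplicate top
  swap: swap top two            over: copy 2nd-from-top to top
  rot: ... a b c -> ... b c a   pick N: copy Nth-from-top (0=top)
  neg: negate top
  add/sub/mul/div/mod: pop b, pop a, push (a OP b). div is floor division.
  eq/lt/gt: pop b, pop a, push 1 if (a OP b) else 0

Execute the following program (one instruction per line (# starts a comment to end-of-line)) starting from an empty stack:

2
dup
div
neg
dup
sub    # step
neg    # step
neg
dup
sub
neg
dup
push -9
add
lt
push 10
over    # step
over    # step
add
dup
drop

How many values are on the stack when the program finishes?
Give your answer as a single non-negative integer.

After 'push 2': stack = [2] (depth 1)
After 'dup': stack = [2, 2] (depth 2)
After 'div': stack = [1] (depth 1)
After 'neg': stack = [-1] (depth 1)
After 'dup': stack = [-1, -1] (depth 2)
After 'sub': stack = [0] (depth 1)
After 'neg': stack = [0] (depth 1)
After 'neg': stack = [0] (depth 1)
After 'dup': stack = [0, 0] (depth 2)
After 'sub': stack = [0] (depth 1)
  ...
After 'dup': stack = [0, 0] (depth 2)
After 'push -9': stack = [0, 0, -9] (depth 3)
After 'add': stack = [0, -9] (depth 2)
After 'lt': stack = [0] (depth 1)
After 'push 10': stack = [0, 10] (depth 2)
After 'over': stack = [0, 10, 0] (depth 3)
After 'over': stack = [0, 10, 0, 10] (depth 4)
After 'add': stack = [0, 10, 10] (depth 3)
After 'dup': stack = [0, 10, 10, 10] (depth 4)
After 'drop': stack = [0, 10, 10] (depth 3)

Answer: 3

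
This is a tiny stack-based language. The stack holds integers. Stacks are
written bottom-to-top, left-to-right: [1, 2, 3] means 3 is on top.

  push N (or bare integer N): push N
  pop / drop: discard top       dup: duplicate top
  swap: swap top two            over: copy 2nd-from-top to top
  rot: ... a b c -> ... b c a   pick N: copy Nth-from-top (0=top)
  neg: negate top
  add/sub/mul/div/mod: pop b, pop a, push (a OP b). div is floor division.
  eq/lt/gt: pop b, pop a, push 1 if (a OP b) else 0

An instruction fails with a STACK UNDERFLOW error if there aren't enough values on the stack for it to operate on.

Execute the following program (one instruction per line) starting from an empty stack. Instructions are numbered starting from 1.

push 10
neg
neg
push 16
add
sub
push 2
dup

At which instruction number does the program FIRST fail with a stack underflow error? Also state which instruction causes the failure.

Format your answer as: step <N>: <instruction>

Answer: step 6: sub

Derivation:
Step 1 ('push 10'): stack = [10], depth = 1
Step 2 ('neg'): stack = [-10], depth = 1
Step 3 ('neg'): stack = [10], depth = 1
Step 4 ('push 16'): stack = [10, 16], depth = 2
Step 5 ('add'): stack = [26], depth = 1
Step 6 ('sub'): needs 2 value(s) but depth is 1 — STACK UNDERFLOW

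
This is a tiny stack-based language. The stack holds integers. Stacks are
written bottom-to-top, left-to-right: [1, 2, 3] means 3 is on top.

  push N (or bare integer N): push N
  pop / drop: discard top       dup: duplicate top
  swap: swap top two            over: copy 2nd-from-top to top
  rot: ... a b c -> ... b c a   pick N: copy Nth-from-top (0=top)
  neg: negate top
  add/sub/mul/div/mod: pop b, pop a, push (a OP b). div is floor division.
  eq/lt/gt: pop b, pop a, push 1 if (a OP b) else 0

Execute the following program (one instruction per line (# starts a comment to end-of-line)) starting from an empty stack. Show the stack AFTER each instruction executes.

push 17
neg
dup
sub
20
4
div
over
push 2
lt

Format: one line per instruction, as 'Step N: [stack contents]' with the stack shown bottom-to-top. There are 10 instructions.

Step 1: [17]
Step 2: [-17]
Step 3: [-17, -17]
Step 4: [0]
Step 5: [0, 20]
Step 6: [0, 20, 4]
Step 7: [0, 5]
Step 8: [0, 5, 0]
Step 9: [0, 5, 0, 2]
Step 10: [0, 5, 1]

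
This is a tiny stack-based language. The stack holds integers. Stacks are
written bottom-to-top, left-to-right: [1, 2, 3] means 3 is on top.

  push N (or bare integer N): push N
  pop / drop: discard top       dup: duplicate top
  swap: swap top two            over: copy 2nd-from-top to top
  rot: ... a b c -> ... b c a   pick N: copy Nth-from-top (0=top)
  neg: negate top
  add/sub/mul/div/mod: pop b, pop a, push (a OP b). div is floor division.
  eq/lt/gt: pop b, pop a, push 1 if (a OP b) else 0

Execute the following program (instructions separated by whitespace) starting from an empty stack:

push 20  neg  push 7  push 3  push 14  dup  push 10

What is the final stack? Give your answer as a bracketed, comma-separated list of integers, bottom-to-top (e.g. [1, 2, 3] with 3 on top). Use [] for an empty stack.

After 'push 20': [20]
After 'neg': [-20]
After 'push 7': [-20, 7]
After 'push 3': [-20, 7, 3]
After 'push 14': [-20, 7, 3, 14]
After 'dup': [-20, 7, 3, 14, 14]
After 'push 10': [-20, 7, 3, 14, 14, 10]

Answer: [-20, 7, 3, 14, 14, 10]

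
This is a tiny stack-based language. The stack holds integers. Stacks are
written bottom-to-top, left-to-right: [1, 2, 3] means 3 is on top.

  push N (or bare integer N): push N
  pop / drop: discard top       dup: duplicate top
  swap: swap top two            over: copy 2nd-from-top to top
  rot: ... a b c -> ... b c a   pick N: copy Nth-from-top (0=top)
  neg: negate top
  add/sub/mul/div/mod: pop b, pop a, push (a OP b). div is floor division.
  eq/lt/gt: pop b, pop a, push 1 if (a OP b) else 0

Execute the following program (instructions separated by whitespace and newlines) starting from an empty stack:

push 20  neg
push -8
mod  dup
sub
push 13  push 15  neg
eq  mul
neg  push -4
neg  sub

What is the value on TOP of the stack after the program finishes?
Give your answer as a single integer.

After 'push 20': [20]
After 'neg': [-20]
After 'push -8': [-20, -8]
After 'mod': [-4]
After 'dup': [-4, -4]
After 'sub': [0]
After 'push 13': [0, 13]
After 'push 15': [0, 13, 15]
After 'neg': [0, 13, -15]
After 'eq': [0, 0]
After 'mul': [0]
After 'neg': [0]
After 'push -4': [0, -4]
After 'neg': [0, 4]
After 'sub': [-4]

Answer: -4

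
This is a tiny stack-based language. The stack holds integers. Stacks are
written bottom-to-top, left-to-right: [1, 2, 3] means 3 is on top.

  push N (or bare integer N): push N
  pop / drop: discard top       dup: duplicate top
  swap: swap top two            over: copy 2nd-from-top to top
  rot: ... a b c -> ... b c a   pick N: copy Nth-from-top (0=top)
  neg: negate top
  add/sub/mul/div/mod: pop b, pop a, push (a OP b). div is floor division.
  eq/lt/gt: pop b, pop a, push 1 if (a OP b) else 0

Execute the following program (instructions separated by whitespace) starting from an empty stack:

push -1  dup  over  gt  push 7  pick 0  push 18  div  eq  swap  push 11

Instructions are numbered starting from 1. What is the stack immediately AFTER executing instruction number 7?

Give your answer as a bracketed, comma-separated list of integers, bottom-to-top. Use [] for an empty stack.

Step 1 ('push -1'): [-1]
Step 2 ('dup'): [-1, -1]
Step 3 ('over'): [-1, -1, -1]
Step 4 ('gt'): [-1, 0]
Step 5 ('push 7'): [-1, 0, 7]
Step 6 ('pick 0'): [-1, 0, 7, 7]
Step 7 ('push 18'): [-1, 0, 7, 7, 18]

Answer: [-1, 0, 7, 7, 18]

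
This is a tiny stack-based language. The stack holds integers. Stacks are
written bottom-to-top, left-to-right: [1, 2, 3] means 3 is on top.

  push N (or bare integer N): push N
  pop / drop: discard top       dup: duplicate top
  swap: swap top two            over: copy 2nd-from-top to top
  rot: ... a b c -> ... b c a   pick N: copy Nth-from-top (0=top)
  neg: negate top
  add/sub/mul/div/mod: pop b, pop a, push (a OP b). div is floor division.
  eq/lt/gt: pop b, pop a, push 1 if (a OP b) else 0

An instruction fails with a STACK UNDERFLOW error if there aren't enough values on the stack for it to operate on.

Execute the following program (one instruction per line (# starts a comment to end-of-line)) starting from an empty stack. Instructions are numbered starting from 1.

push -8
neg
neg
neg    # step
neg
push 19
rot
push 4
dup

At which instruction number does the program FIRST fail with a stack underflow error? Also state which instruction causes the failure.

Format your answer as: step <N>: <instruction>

Answer: step 7: rot

Derivation:
Step 1 ('push -8'): stack = [-8], depth = 1
Step 2 ('neg'): stack = [8], depth = 1
Step 3 ('neg'): stack = [-8], depth = 1
Step 4 ('neg'): stack = [8], depth = 1
Step 5 ('neg'): stack = [-8], depth = 1
Step 6 ('push 19'): stack = [-8, 19], depth = 2
Step 7 ('rot'): needs 3 value(s) but depth is 2 — STACK UNDERFLOW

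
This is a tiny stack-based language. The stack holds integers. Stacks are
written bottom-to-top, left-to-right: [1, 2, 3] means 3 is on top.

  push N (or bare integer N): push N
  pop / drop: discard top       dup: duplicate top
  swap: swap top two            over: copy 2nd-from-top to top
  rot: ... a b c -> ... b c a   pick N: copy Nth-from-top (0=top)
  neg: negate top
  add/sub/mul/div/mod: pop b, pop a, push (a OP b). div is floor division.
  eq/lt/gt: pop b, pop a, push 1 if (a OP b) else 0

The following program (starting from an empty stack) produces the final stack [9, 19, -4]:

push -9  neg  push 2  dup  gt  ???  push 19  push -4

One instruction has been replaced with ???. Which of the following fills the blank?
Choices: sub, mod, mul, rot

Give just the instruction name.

Stack before ???: [9, 0]
Stack after ???:  [9]
Checking each choice:
  sub: MATCH
  mod: modulo by zero
  mul: produces [0, 19, -4]
  rot: stack underflow (need 3, have 2)


Answer: sub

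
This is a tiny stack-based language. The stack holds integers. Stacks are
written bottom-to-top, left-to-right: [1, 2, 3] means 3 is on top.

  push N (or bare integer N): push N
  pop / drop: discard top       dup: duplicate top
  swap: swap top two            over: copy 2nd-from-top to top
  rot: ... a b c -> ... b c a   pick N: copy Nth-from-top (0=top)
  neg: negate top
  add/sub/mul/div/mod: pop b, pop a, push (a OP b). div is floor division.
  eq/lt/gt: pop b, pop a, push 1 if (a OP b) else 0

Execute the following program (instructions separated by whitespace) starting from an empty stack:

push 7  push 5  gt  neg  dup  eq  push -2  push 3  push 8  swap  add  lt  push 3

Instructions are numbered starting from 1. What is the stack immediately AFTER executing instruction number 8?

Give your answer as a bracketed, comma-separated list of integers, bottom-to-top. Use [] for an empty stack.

Step 1 ('push 7'): [7]
Step 2 ('push 5'): [7, 5]
Step 3 ('gt'): [1]
Step 4 ('neg'): [-1]
Step 5 ('dup'): [-1, -1]
Step 6 ('eq'): [1]
Step 7 ('push -2'): [1, -2]
Step 8 ('push 3'): [1, -2, 3]

Answer: [1, -2, 3]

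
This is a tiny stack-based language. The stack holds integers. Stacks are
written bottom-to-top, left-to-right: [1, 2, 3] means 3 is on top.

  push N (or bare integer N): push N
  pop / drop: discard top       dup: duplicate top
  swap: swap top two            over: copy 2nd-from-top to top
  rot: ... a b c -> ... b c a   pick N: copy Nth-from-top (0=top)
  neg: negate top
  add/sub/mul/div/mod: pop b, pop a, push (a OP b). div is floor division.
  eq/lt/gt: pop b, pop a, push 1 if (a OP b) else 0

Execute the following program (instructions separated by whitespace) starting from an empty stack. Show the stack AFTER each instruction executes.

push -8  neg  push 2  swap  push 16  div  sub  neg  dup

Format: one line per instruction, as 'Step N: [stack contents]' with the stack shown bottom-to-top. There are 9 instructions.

Step 1: [-8]
Step 2: [8]
Step 3: [8, 2]
Step 4: [2, 8]
Step 5: [2, 8, 16]
Step 6: [2, 0]
Step 7: [2]
Step 8: [-2]
Step 9: [-2, -2]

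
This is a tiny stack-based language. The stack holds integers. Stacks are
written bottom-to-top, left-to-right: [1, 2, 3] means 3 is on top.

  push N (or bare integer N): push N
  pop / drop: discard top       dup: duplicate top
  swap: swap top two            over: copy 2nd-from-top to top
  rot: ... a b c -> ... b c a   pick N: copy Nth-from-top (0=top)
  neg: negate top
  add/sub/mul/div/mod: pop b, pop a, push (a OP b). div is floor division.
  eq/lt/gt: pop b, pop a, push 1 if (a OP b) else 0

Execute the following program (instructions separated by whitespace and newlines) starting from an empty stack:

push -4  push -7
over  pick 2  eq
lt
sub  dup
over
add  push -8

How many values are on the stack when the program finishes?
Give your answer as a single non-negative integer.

Answer: 3

Derivation:
After 'push -4': stack = [-4] (depth 1)
After 'push -7': stack = [-4, -7] (depth 2)
After 'over': stack = [-4, -7, -4] (depth 3)
After 'pick 2': stack = [-4, -7, -4, -4] (depth 4)
After 'eq': stack = [-4, -7, 1] (depth 3)
After 'lt': stack = [-4, 1] (depth 2)
After 'sub': stack = [-5] (depth 1)
After 'dup': stack = [-5, -5] (depth 2)
After 'over': stack = [-5, -5, -5] (depth 3)
After 'add': stack = [-5, -10] (depth 2)
After 'push -8': stack = [-5, -10, -8] (depth 3)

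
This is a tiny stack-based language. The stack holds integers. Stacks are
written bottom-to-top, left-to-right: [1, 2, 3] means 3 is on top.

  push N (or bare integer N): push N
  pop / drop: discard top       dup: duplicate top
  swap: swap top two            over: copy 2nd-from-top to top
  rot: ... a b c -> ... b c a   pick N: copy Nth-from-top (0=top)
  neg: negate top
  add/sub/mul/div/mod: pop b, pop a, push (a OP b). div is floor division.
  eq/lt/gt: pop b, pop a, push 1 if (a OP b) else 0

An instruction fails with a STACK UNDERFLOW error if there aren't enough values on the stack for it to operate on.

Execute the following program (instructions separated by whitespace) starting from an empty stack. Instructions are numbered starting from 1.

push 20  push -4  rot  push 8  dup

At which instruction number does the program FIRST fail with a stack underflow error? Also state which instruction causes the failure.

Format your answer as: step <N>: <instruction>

Answer: step 3: rot

Derivation:
Step 1 ('push 20'): stack = [20], depth = 1
Step 2 ('push -4'): stack = [20, -4], depth = 2
Step 3 ('rot'): needs 3 value(s) but depth is 2 — STACK UNDERFLOW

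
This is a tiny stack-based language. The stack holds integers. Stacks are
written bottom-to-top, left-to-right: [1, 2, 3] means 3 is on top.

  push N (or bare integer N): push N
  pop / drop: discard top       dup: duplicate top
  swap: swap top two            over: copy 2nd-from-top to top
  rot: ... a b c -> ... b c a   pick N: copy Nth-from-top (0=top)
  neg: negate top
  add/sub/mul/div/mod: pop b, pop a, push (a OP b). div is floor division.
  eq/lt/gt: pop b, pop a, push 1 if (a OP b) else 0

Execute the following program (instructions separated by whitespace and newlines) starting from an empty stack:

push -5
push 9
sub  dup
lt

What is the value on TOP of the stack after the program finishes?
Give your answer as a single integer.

After 'push -5': [-5]
After 'push 9': [-5, 9]
After 'sub': [-14]
After 'dup': [-14, -14]
After 'lt': [0]

Answer: 0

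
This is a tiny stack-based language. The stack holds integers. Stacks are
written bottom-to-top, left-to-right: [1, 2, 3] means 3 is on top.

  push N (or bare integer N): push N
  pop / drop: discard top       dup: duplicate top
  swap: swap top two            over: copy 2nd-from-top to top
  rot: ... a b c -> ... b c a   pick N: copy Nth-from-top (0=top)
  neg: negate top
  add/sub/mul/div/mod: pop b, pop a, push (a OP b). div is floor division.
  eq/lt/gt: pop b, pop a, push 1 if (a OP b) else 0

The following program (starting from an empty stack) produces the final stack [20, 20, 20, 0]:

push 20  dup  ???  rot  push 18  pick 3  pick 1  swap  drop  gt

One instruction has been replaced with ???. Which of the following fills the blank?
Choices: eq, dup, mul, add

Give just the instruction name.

Answer: dup

Derivation:
Stack before ???: [20, 20]
Stack after ???:  [20, 20, 20]
Checking each choice:
  eq: stack underflow (need 3, have 1)
  dup: MATCH
  mul: stack underflow (need 3, have 1)
  add: stack underflow (need 3, have 1)


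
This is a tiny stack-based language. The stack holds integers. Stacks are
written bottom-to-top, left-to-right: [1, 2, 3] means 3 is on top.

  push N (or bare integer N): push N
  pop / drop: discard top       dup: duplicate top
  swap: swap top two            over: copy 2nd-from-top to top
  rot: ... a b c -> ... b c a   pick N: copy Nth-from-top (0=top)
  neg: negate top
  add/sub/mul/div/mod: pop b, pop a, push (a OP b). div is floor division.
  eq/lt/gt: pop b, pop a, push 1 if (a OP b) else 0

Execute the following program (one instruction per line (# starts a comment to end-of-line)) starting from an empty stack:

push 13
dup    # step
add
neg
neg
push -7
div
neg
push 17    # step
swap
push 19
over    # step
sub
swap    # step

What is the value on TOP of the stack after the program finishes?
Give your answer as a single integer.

After 'push 13': [13]
After 'dup': [13, 13]
After 'add': [26]
After 'neg': [-26]
After 'neg': [26]
After 'push -7': [26, -7]
After 'div': [-4]
After 'neg': [4]
After 'push 17': [4, 17]
After 'swap': [17, 4]
After 'push 19': [17, 4, 19]
After 'over': [17, 4, 19, 4]
After 'sub': [17, 4, 15]
After 'swap': [17, 15, 4]

Answer: 4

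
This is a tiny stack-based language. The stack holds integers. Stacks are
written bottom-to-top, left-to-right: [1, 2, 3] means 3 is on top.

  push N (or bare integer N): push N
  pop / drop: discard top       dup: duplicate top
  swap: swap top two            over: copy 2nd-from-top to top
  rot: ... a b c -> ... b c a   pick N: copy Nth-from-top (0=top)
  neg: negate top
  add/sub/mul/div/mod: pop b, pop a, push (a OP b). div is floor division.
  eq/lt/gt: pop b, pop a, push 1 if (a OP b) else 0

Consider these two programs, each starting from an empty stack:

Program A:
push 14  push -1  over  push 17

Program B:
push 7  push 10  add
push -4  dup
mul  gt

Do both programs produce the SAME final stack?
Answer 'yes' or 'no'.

Program A trace:
  After 'push 14': [14]
  After 'push -1': [14, -1]
  After 'over': [14, -1, 14]
  After 'push 17': [14, -1, 14, 17]
Program A final stack: [14, -1, 14, 17]

Program B trace:
  After 'push 7': [7]
  After 'push 10': [7, 10]
  After 'add': [17]
  After 'push -4': [17, -4]
  After 'dup': [17, -4, -4]
  After 'mul': [17, 16]
  After 'gt': [1]
Program B final stack: [1]
Same: no

Answer: no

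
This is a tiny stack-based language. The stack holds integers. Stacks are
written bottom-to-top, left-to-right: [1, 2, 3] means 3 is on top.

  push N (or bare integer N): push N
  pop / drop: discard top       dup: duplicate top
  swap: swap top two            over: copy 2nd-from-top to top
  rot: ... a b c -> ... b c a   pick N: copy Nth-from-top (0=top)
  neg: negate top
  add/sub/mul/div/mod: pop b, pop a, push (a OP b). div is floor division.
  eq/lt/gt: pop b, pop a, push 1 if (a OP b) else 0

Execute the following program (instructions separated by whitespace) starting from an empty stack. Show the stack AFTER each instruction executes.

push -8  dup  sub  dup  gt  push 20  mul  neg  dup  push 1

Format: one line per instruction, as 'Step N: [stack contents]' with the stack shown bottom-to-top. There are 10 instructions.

Step 1: [-8]
Step 2: [-8, -8]
Step 3: [0]
Step 4: [0, 0]
Step 5: [0]
Step 6: [0, 20]
Step 7: [0]
Step 8: [0]
Step 9: [0, 0]
Step 10: [0, 0, 1]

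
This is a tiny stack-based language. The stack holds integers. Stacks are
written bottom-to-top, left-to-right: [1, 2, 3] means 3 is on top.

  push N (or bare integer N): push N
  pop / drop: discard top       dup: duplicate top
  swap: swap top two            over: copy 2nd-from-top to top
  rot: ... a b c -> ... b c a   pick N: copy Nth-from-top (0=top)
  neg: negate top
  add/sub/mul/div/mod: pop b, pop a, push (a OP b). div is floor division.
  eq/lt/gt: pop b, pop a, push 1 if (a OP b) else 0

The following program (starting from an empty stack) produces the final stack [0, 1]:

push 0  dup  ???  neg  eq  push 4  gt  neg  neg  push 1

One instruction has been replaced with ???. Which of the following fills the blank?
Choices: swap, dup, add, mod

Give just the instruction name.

Answer: swap

Derivation:
Stack before ???: [0, 0]
Stack after ???:  [0, 0]
Checking each choice:
  swap: MATCH
  dup: produces [0, 0, 1]
  add: stack underflow (need 2, have 1)
  mod: modulo by zero


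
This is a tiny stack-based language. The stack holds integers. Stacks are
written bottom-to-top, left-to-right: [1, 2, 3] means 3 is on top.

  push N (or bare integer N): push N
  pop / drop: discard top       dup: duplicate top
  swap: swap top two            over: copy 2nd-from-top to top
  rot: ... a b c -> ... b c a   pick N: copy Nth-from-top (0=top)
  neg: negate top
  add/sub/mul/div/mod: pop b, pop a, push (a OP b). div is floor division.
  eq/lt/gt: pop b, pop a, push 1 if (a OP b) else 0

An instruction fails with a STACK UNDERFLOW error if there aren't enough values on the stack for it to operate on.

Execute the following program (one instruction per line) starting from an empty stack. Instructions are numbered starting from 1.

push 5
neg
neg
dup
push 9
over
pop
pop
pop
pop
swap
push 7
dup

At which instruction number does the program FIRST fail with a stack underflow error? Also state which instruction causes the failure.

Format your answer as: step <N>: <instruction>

Answer: step 11: swap

Derivation:
Step 1 ('push 5'): stack = [5], depth = 1
Step 2 ('neg'): stack = [-5], depth = 1
Step 3 ('neg'): stack = [5], depth = 1
Step 4 ('dup'): stack = [5, 5], depth = 2
Step 5 ('push 9'): stack = [5, 5, 9], depth = 3
Step 6 ('over'): stack = [5, 5, 9, 5], depth = 4
Step 7 ('pop'): stack = [5, 5, 9], depth = 3
Step 8 ('pop'): stack = [5, 5], depth = 2
Step 9 ('pop'): stack = [5], depth = 1
Step 10 ('pop'): stack = [], depth = 0
Step 11 ('swap'): needs 2 value(s) but depth is 0 — STACK UNDERFLOW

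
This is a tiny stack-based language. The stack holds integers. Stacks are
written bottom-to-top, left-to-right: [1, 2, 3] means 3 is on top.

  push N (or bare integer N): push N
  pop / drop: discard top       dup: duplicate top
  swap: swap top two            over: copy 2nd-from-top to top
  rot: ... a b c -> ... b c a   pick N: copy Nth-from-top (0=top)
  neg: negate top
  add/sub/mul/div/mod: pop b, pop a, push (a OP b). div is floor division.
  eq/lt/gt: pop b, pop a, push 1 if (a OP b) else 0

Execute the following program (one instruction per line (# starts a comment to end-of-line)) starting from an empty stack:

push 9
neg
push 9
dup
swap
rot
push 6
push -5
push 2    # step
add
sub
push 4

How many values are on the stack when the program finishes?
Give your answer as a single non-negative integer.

Answer: 5

Derivation:
After 'push 9': stack = [9] (depth 1)
After 'neg': stack = [-9] (depth 1)
After 'push 9': stack = [-9, 9] (depth 2)
After 'dup': stack = [-9, 9, 9] (depth 3)
After 'swap': stack = [-9, 9, 9] (depth 3)
After 'rot': stack = [9, 9, -9] (depth 3)
After 'push 6': stack = [9, 9, -9, 6] (depth 4)
After 'push -5': stack = [9, 9, -9, 6, -5] (depth 5)
After 'push 2': stack = [9, 9, -9, 6, -5, 2] (depth 6)
After 'add': stack = [9, 9, -9, 6, -3] (depth 5)
After 'sub': stack = [9, 9, -9, 9] (depth 4)
After 'push 4': stack = [9, 9, -9, 9, 4] (depth 5)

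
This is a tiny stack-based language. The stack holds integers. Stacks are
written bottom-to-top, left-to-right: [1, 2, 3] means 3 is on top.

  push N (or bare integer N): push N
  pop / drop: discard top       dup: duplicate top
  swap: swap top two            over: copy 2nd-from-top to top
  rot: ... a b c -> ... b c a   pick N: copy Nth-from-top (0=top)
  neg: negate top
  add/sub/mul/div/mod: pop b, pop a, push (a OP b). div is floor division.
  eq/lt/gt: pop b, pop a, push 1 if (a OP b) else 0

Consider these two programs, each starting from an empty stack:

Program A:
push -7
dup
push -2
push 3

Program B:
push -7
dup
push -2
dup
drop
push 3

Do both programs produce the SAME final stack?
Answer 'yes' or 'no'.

Answer: yes

Derivation:
Program A trace:
  After 'push -7': [-7]
  After 'dup': [-7, -7]
  After 'push -2': [-7, -7, -2]
  After 'push 3': [-7, -7, -2, 3]
Program A final stack: [-7, -7, -2, 3]

Program B trace:
  After 'push -7': [-7]
  After 'dup': [-7, -7]
  After 'push -2': [-7, -7, -2]
  After 'dup': [-7, -7, -2, -2]
  After 'drop': [-7, -7, -2]
  After 'push 3': [-7, -7, -2, 3]
Program B final stack: [-7, -7, -2, 3]
Same: yes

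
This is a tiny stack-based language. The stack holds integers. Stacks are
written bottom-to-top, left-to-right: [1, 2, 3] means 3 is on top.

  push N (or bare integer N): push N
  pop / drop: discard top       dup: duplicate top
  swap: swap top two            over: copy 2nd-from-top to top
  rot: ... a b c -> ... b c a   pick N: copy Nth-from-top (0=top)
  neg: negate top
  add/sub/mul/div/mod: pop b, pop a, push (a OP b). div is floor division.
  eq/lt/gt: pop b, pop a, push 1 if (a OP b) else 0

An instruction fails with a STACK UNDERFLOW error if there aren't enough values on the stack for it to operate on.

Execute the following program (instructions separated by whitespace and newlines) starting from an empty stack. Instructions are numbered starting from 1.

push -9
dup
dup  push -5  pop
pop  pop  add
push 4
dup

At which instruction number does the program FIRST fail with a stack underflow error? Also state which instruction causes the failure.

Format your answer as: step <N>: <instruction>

Step 1 ('push -9'): stack = [-9], depth = 1
Step 2 ('dup'): stack = [-9, -9], depth = 2
Step 3 ('dup'): stack = [-9, -9, -9], depth = 3
Step 4 ('push -5'): stack = [-9, -9, -9, -5], depth = 4
Step 5 ('pop'): stack = [-9, -9, -9], depth = 3
Step 6 ('pop'): stack = [-9, -9], depth = 2
Step 7 ('pop'): stack = [-9], depth = 1
Step 8 ('add'): needs 2 value(s) but depth is 1 — STACK UNDERFLOW

Answer: step 8: add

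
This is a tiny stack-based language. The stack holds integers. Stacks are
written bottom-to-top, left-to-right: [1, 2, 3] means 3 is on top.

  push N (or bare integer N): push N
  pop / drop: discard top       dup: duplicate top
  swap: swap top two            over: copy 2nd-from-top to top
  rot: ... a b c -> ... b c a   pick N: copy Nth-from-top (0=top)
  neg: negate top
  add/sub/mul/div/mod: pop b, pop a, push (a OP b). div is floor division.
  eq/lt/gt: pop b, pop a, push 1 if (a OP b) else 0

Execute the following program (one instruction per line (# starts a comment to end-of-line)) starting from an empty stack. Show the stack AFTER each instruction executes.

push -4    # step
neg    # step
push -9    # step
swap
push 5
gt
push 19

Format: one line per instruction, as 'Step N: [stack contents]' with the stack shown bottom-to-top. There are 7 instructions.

Step 1: [-4]
Step 2: [4]
Step 3: [4, -9]
Step 4: [-9, 4]
Step 5: [-9, 4, 5]
Step 6: [-9, 0]
Step 7: [-9, 0, 19]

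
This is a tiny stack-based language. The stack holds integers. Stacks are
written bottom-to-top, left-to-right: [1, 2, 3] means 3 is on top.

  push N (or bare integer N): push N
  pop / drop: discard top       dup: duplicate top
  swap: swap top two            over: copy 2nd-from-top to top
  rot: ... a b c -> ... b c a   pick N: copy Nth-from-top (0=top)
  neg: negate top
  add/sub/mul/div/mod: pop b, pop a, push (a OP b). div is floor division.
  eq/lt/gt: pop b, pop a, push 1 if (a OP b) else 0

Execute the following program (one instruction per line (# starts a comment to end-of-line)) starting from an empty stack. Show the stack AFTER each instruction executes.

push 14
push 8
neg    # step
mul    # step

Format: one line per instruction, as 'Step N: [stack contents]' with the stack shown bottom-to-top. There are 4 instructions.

Step 1: [14]
Step 2: [14, 8]
Step 3: [14, -8]
Step 4: [-112]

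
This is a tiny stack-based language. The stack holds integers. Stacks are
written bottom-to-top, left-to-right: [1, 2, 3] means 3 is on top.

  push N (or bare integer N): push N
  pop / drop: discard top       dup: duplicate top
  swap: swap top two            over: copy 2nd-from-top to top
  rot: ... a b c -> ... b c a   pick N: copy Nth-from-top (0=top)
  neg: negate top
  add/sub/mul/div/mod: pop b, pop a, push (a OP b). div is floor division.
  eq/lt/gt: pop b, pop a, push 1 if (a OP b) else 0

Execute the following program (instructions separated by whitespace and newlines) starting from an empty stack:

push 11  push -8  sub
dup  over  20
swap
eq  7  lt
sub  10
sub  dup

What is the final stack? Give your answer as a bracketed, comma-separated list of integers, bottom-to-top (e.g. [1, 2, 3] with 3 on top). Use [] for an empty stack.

After 'push 11': [11]
After 'push -8': [11, -8]
After 'sub': [19]
After 'dup': [19, 19]
After 'over': [19, 19, 19]
After 'push 20': [19, 19, 19, 20]
After 'swap': [19, 19, 20, 19]
After 'eq': [19, 19, 0]
After 'push 7': [19, 19, 0, 7]
After 'lt': [19, 19, 1]
After 'sub': [19, 18]
After 'push 10': [19, 18, 10]
After 'sub': [19, 8]
After 'dup': [19, 8, 8]

Answer: [19, 8, 8]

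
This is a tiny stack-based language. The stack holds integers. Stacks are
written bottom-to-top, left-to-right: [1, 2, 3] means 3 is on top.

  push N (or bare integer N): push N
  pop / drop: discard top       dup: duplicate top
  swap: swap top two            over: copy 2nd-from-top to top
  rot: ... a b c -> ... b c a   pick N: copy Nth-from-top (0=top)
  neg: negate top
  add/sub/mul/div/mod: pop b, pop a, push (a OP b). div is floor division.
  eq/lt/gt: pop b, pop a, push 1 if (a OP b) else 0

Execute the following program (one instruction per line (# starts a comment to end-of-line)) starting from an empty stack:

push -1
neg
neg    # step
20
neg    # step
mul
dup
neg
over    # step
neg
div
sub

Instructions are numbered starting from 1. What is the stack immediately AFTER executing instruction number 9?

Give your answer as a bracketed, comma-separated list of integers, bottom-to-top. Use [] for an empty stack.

Answer: [20, -20, 20]

Derivation:
Step 1 ('push -1'): [-1]
Step 2 ('neg'): [1]
Step 3 ('neg'): [-1]
Step 4 ('20'): [-1, 20]
Step 5 ('neg'): [-1, -20]
Step 6 ('mul'): [20]
Step 7 ('dup'): [20, 20]
Step 8 ('neg'): [20, -20]
Step 9 ('over'): [20, -20, 20]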